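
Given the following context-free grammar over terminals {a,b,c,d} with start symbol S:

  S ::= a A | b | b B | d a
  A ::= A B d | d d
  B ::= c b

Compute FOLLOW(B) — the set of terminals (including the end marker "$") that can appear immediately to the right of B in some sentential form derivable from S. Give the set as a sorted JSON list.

FIRST sets, iterate to fixpoint:
pass 1:
  A via A→d d: +{d}
  B via B→c b: +{c}
  S via S→a A: +{a}
  S via S→b: +{b}
  S via S→d a: +{d}
  S: {a,b,d}  A: {d}  B: {c}
pass 2: (stable)
  S: {a,b,d}  A: {d}  B: {c}

FOLLOW iteration:
initialize: $ ∈ FOLLOW(S)
[1]
  A→A B d: FOLLOW(A) ⊇ FIRST(B) = {c}; new: +{c}
  A→A B d: FOLLOW(B) ⊇ FIRST(d) = {d}; new: +{d}
  S→a A: FOLLOW(A) ⊇ FOLLOW(S) ⊇ {$}; new: +{$}
  S→b B: FOLLOW(B) ⊇ FOLLOW(S) ⊇ {$}; new: +{$}
  S: {$}  A: {$,c}  B: {$,d}
[2] (stable)
  S: {$}  A: {$,c}  B: {$,d}

FOLLOW(B) = ["$", "d"]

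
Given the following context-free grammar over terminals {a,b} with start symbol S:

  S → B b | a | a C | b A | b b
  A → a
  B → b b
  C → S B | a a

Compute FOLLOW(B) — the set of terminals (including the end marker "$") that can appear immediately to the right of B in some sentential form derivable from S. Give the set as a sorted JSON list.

Compute FIRST by fixpoint:
iter 1:
  A via A→a: +{a}
  B via B→b b: +{b}
  C via C→a a: +{a}
  S via S→B b: +{b}
  S via S→a: +{a}
  FIRST[S]={a,b}  FIRST[A]={a}  FIRST[B]={b}  FIRST[C]={a}
iter 2:
  C via C→S B: +{b}
  FIRST[S]={a,b}  FIRST[A]={a}  FIRST[B]={b}  FIRST[C]={a,b}
iter 3: (no change)
  FIRST[S]={a,b}  FIRST[A]={a}  FIRST[B]={b}  FIRST[C]={a,b}

FOLLOW iteration:
seed FOLLOW(S) with $
pass 1:
  C→S B: FOLLOW(S) ⊇ FIRST(B) = {b}; new: +{b}
  S→B b: FOLLOW(B) ⊇ FIRST(b) = {b}; new: +{b}
  S→a C: FOLLOW(C) ⊇ FOLLOW(S) ⊇ {$,b}; new: +{$,b}
  S→b A: FOLLOW(A) ⊇ FOLLOW(S) ⊇ {$,b}; new: +{$,b}
  FOLLOW[S]={$,b}  FOLLOW[A]={$,b}  FOLLOW[B]={b}  FOLLOW[C]={$,b}
pass 2:
  C→S B: FOLLOW(B) ⊇ FOLLOW(C) ⊇ {$,b}; new: +{$}
  FOLLOW[S]={$,b}  FOLLOW[A]={$,b}  FOLLOW[B]={$,b}  FOLLOW[C]={$,b}
pass 3: (no change)
  FOLLOW[S]={$,b}  FOLLOW[A]={$,b}  FOLLOW[B]={$,b}  FOLLOW[C]={$,b}

FOLLOW(B) = ["$", "b"]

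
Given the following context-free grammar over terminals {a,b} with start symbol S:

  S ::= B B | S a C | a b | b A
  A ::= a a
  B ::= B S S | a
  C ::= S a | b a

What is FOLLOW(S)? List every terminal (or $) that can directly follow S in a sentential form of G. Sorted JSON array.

FIRST iteration:
pass 1:
  A via A→a a: +{a}
  B via B→a: +{a}
  C via C→b a: +{b}
  S via S→B B: +{a}
  S via S→b A: +{b}
  S: {a,b}  A: {a}  B: {a}  C: {b}
pass 2:
  C via C→S a: +{a}
  S: {a,b}  A: {a}  B: {a}  C: {a,b}
pass 3: (stable)
  S: {a,b}  A: {a}  B: {a}  C: {a,b}

Compute FOLLOW by fixpoint:
initialize: $ ∈ FOLLOW(S)
round 1:
  B→B S S: FOLLOW(B) ⊇ FIRST(S) = {a,b}; new: +{a,b}
  B→B S S: FOLLOW(S) ⊇ FIRST(S) = {a,b}; new: +{a,b}
  S→B B: FOLLOW(B) ⊇ FOLLOW(S) ⊇ {$,a,b}; new: +{$}
  S→S a C: FOLLOW(C) ⊇ FOLLOW(S) ⊇ {$,a,b}; new: +{$,a,b}
  S→b A: FOLLOW(A) ⊇ FOLLOW(S) ⊇ {$,a,b}; new: +{$,a,b}
  S: {$,a,b}  A: {$,a,b}  B: {$,a,b}  C: {$,a,b}
round 2: (no change)
  S: {$,a,b}  A: {$,a,b}  B: {$,a,b}  C: {$,a,b}

FOLLOW(S) = ["$", "a", "b"]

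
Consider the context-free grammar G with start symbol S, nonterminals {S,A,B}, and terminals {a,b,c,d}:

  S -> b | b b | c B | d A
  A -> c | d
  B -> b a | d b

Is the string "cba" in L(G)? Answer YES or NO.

CNF form of G:
  S -> T0 T0 | T2 A | T3 B | b
  A -> c | d
  B -> T0 T1 | T2 T0
  T0 -> b
  T1 -> a
  T2 -> d
  T3 -> c

CYK table (by increasing span):
  cell(0,0) c: {A,T3}  orig:{A}
  cell(1,1) b: {S,T0}  orig:{S}
  cell(2,2) a: {T1}  orig:{}
  cell(0,1) cb: ∅
  cell(1,2) ba: {B}
  cell(0,2) cba: {S}

S ∈ T[0,2] ⇒ YES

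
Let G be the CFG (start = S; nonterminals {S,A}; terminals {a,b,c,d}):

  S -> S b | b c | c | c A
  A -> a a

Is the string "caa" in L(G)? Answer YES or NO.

Convert to CNF:
  S -> S T1 | T1 T2 | T2 A | c
  A -> T0 T0
  T0 -> a
  T1 -> b
  T2 -> c

CYK fill:
  cell(0,0) c: {S,T2}  orig:{S}
  cell(1,1) a: {T0}  orig:{}
  cell(2,2) a: {T0}  orig:{}
  cell(0,1) ca: ∅
  cell(1,2) aa: {A}
  cell(0,2) caa: {S}

S ∈ T[0,2] ⇒ YES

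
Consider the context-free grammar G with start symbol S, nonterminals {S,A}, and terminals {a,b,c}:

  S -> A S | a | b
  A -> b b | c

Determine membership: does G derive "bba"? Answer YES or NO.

Convert to CNF:
  S -> A S | a | b
  A -> T0 T0 | c
  T0 -> b

Fill CYK table bottom-up:
  T[0,0] 'b' = {S,T0}  orig:{S}
  T[1,1] 'b' = {S,T0}  orig:{S}
  T[2,2] 'a' = {S}
  T[0,1] 'bb' = {A}
  T[1,2] 'ba' = ∅
  T[0,2] 'bba' = {S}

S ∈ T[0,2] ⇒ YES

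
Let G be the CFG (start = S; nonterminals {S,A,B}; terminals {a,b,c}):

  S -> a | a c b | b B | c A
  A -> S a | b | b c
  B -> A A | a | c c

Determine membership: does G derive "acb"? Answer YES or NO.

CNF form of G:
  S -> T0 X3 | T1 B | T2 A | a
  A -> S T0 | T1 T2 | b
  B -> A A | T2 T2 | a
  T0 -> a
  T1 -> b
  T2 -> c
  X3 -> T2 T1

CYK table (by increasing span):
  [0..0]={B,S,T0}  "a"  orig:{B,S}
  [1..1]={T2}  "c"  orig:{}
  [2..2]={A,T1}  "b"  orig:{A}
  [0..1]=∅  "ac"
  [1..2]={S,X3}  "cb"  orig:{S}
  [0..2]={S}  "acb"

S ∈ T[0,2] ⇒ YES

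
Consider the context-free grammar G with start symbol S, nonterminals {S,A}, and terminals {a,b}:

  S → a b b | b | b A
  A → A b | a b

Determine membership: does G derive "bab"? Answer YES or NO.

CNF form of G:
  S -> T0 A | T1 X2 | b
  A -> A T0 | T1 T0
  T0 -> b
  T1 -> a
  X2 -> T0 T0

Fill CYK table bottom-up:
  T[0,0] 'b' = {S,T0}  orig:{S}
  T[1,1] 'a' = {T1}  orig:{}
  T[2,2] 'b' = {S,T0}  orig:{S}
  T[0,1] 'ba' = ∅
  T[1,2] 'ab' = {A}
  T[0,2] 'bab' = {S}

S ∈ T[0,2] ⇒ YES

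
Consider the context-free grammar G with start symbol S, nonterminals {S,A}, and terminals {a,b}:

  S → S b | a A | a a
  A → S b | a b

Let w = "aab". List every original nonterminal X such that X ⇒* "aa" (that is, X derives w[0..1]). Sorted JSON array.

Convert to CNF:
  S -> S T0 | T1 A | T1 T1
  A -> S T0 | T1 T0
  T0 -> b
  T1 -> a

CYK fill — only the sub-triangle for w[0..1]:
  T[0,0] 'a' = {T1}  orig:{}
  T[1,1] 'a' = {T1}  orig:{}
  T[0,1] 'aa' = {S}

Original NTs in T[0,1] deriving "aa": ["S"]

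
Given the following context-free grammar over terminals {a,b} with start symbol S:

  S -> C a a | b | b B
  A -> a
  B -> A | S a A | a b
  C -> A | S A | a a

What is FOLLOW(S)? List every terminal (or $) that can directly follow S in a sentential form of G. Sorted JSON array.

FIRST sets, iterate to fixpoint:
round 1:
  A via A→a: +{a}
  B via B→A: +{a}
  C via C→A: +{a}
  S via S→C a a: +{a}
  S via S→b: +{b}
  FIRST[S]={a,b}  FIRST[A]={a}  FIRST[B]={a}  FIRST[C]={a}
round 2:
  B via B→S a A: +{b}
  C via C→S A: +{b}
  FIRST[S]={a,b}  FIRST[A]={a}  FIRST[B]={a,b}  FIRST[C]={a,b}
round 3: (stable)
  FIRST[S]={a,b}  FIRST[A]={a}  FIRST[B]={a,b}  FIRST[C]={a,b}

FOLLOW sets:
seed FOLLOW(S) with $
pass 1:
  B→S a A: FOLLOW(S) ⊇ FIRST(a) = {a}; new: +{a}
  S→C a a: FOLLOW(C) ⊇ FIRST(a) = {a}; new: +{a}
  S→b B: FOLLOW(B) ⊇ FOLLOW(S) ⊇ {$,a}; new: +{$,a}
  FOLLOW[S]={$,a}  FOLLOW[A]={}  FOLLOW[B]={$,a}  FOLLOW[C]={a}
pass 2:
  B→A: FOLLOW(A) ⊇ FOLLOW(B) ⊇ {$,a}; new: +{$,a}
  FOLLOW[S]={$,a}  FOLLOW[A]={$,a}  FOLLOW[B]={$,a}  FOLLOW[C]={a}
pass 3: (no change)
  FOLLOW[S]={$,a}  FOLLOW[A]={$,a}  FOLLOW[B]={$,a}  FOLLOW[C]={a}

FOLLOW(S) = ["$", "a"]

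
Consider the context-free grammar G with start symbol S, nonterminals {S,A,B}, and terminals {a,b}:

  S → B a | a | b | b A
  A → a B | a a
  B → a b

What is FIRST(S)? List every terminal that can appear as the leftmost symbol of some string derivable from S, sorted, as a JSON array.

FIRST iteration:
round 1:
  A via A→a B: +{a}
  B via B→a b: +{a}
  S via S→B a: +{a}
  S via S→b: +{b}
  FIRST[S]={a,b}  FIRST[A]={a}  FIRST[B]={a}
round 2: — fixpoint
  FIRST[S]={a,b}  FIRST[A]={a}  FIRST[B]={a}

FIRST(S) = ["a", "b"]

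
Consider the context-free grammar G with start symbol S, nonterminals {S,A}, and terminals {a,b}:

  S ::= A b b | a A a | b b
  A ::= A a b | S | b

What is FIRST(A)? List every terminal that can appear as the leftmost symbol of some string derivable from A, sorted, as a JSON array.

FIRST iteration:
round 1:
  A via A→b: +{b}
  S via S→A b b: +{b}
  S via S→a A a: +{a}
  S: {a,b}  A: {b}
round 2:
  A via A→S: +{a}
  S: {a,b}  A: {a,b}
round 3: done
  S: {a,b}  A: {a,b}

FIRST(A) = ["a", "b"]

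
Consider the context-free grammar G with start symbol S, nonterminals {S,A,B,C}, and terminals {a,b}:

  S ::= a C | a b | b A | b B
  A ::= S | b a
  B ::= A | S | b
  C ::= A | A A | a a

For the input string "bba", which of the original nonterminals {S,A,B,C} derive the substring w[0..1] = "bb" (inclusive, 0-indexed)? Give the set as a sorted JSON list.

CNF form of G:
  S -> T0 C | T0 T1 | T1 A | T1 B
  A -> T0 C | T0 T1 | T1 A | T1 B | T1 T0
  B -> T0 C | T0 T1 | T1 A | T1 B | T1 T0 | b
  C -> A A | T0 C | T0 T0 | T0 T1 | T1 A | T1 B | T1 T0
  T0 -> a
  T1 -> b

CYK table (by increasing span) (cells [i..j] with 0 ≤ i ≤ j ≤ 1 only):
  cell(0,0) b: {B,T1}  orig:{B}
  cell(1,1) b: {B,T1}  orig:{B}
  cell(0,1) bb: {A,B,C,S}

Original NTs in T[0,1] deriving "bb": ["A", "B", "C", "S"]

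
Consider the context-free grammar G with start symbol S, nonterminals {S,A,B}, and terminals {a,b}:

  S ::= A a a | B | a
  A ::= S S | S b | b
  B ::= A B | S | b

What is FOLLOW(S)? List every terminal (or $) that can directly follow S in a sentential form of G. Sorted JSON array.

FIRST iteration:
pass 1:
  A via A→b: +{b}
  B via B→A B: +{b}
  S via S→A a a: +{b}
  S via S→a: +{a}
  FIRST(S)={a,b}  FIRST(A)={b}  FIRST(B)={b}
pass 2:
  A via A→S S: +{a}
  B via B→A B: +{a}
  FIRST(S)={a,b}  FIRST(A)={a,b}  FIRST(B)={a,b}
pass 3: (no change)
  FIRST(S)={a,b}  FIRST(A)={a,b}  FIRST(B)={a,b}

FOLLOW iteration:
FOLLOW(S) := {$}
[1]
  A→S S: FOLLOW(S) ⊇ FIRST(S) = {a,b}; new: +{a,b}
  B→A B: FOLLOW(A) ⊇ FIRST(B) = {a,b}; new: +{a,b}
  S→B: FOLLOW(B) ⊇ FOLLOW(S) ⊇ {$,a,b}; new: +{$,a,b}
  FOLLOW[S]={$,a,b}  FOLLOW[A]={a,b}  FOLLOW[B]={$,a,b}
[2] done
  FOLLOW[S]={$,a,b}  FOLLOW[A]={a,b}  FOLLOW[B]={$,a,b}

FOLLOW(S) = ["$", "a", "b"]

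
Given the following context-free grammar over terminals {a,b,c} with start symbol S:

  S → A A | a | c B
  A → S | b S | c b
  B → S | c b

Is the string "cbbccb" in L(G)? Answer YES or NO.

CNF form of G:
  S -> A A | T1 B | a
  A -> A A | T0 S | T1 B | T1 T0 | a
  B -> A A | T1 B | T1 T0 | a
  T0 -> b
  T1 -> c

CYK fill:
  [0..0]={T1}  "c"  orig:{}
  [1..1]={T0}  "b"  orig:{}
  [2..2]={T0}  "b"  orig:{}
  [3..3]={T1}  "c"  orig:{}
  [4..4]={T1}  "c"  orig:{}
  [5..5]={T0}  "b"  orig:{}
  [0..1]={A,B}  "cb"
  [1..2]=∅  "bb"
  [2..3]=∅  "bc"
  [3..4]=∅  "cc"
  [4..5]={A,B}  "cb"
  [0..2]=∅  "cbb"
  [1..3]=∅  "bbc"
  [2..4]=∅  "bcc"
  [3..5]={A,B,S}  "ccb"
  [0..3]=∅  "cbbc"
  [1..4]=∅  "bbcc"
  [2..5]={A}  "bccb"
  [0..4]=∅  "cbbcc"
  [1..5]=∅  "bbccb"
  [0..5]={A,B,S}  "cbbccb"

S ∈ T[0,5] ⇒ YES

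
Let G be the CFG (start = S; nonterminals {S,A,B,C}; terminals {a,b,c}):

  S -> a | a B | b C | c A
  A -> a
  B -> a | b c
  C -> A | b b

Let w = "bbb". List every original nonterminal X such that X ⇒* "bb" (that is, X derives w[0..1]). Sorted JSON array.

CNF form of G:
  S -> T0 C | T1 A | T2 B | a
  A -> a
  B -> T0 T1 | a
  C -> T0 T0 | a
  T0 -> b
  T1 -> c
  T2 -> a

CYK fill — only the sub-triangle for w[0..1]:
  [0..0]={T0}  "b"  orig:{}
  [1..1]={T0}  "b"  orig:{}
  [0..1]={C}  "bb"

Original NTs in T[0,1] deriving "bb": ["C"]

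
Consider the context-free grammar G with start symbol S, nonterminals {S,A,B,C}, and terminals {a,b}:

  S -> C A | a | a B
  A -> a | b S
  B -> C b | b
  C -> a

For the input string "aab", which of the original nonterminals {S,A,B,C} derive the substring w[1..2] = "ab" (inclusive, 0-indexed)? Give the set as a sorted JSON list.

Convert to CNF:
  S -> C A | T1 B | a
  A -> T0 S | a
  B -> C T0 | b
  C -> a
  T0 -> b
  T1 -> a

CYK table (by increasing span), restricted to cells inside w[1..2]:
  [1..1]={A,C,S,T1}  "a"  orig:{A,C,S}
  [2..2]={B,T0}  "b"  orig:{B}
  [1..2]={B,S}  "ab"

Original NTs in T[1,2] deriving "ab": ["B", "S"]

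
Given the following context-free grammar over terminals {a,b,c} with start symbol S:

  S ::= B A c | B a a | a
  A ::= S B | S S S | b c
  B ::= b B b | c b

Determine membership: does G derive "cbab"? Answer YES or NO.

CNF form of G:
  S -> B X5 | B X6 | a
  A -> S B | S X3 | T0 T1
  B -> T0 X4 | T1 T0
  T0 -> b
  T1 -> c
  T2 -> a
  X3 -> S S
  X4 -> B T0
  X5 -> A T1
  X6 -> T2 T2

CYK fill:
  [0..0]={T1}  "c"  orig:{}
  [1..1]={T0}  "b"  orig:{}
  [2..2]={S,T2}  "a"  orig:{S}
  [3..3]={T0}  "b"  orig:{}
  [0..1]={B}  "cb"
  [1..2]=∅  "ba"
  [2..3]=∅  "ab"
  [0..2]=∅  "cba"
  [1..3]=∅  "bab"
  [0..3]=∅  "cbab"

S ∉ T[0,3] ⇒ NO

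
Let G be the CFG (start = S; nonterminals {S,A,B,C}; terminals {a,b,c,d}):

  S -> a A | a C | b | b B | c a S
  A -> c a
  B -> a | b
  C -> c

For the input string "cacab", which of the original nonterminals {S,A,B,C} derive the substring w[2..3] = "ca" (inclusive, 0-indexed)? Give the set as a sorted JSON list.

Convert to CNF:
  S -> T0 X3 | T1 A | T1 C | T2 B | b
  A -> T0 T1
  B -> a | b
  C -> c
  T0 -> c
  T1 -> a
  T2 -> b
  X3 -> T1 S

Fill CYK table bottom-up — only the sub-triangle for w[2..3]:
  T[2,2] 'c' = {C,T0}  orig:{C}
  T[3,3] 'a' = {B,T1}  orig:{B}
  T[2,3] 'ca' = {A}

Original NTs in T[2,3] deriving "ca": ["A"]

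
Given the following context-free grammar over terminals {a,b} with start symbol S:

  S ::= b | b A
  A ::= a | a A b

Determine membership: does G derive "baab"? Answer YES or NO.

CNF form of G:
  S -> T1 A | b
  A -> T0 X2 | a
  T0 -> a
  T1 -> b
  X2 -> A T1

Fill CYK table bottom-up:
  cell(0,0) b: {S,T1}  orig:{S}
  cell(1,1) a: {A,T0}  orig:{A}
  cell(2,2) a: {A,T0}  orig:{A}
  cell(3,3) b: {S,T1}  orig:{S}
  cell(0,1) ba: {S}
  cell(1,2) aa: ∅
  cell(2,3) ab: {X2}  orig:{}
  cell(0,2) baa: ∅
  cell(1,3) aab: {A}
  cell(0,3) baab: {S}

S ∈ T[0,3] ⇒ YES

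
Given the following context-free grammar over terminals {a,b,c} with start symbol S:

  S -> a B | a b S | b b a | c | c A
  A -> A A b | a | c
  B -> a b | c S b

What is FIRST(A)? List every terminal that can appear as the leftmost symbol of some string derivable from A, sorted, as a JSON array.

FIRST iteration:
round 1:
  A via A→a: +{a}
  A via A→c: +{c}
  B via B→a b: +{a}
  B via B→c S b: +{c}
  S via S→a B: +{a}
  S via S→b b a: +{b}
  S via S→c: +{c}
  S: {a,b,c}  A: {a,c}  B: {a,c}
round 2: done
  S: {a,b,c}  A: {a,c}  B: {a,c}

FIRST(A) = ["a", "c"]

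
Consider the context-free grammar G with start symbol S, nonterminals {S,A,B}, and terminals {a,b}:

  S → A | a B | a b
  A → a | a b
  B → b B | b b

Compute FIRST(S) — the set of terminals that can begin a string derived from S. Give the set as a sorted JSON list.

FIRST sets, iterate to fixpoint:
iter 1:
  A via A→a: +{a}
  B via B→b B: +{b}
  S via S→A: +{a}
  S: {a}  A: {a}  B: {b}
iter 2: (no change)
  S: {a}  A: {a}  B: {b}

FIRST(S) = ["a"]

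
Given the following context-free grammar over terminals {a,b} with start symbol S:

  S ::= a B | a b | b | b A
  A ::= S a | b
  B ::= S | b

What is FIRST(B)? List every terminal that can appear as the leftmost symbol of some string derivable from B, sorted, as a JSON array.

Compute FIRST by fixpoint:
iter 1:
  A via A→b: +{b}
  B via B→b: +{b}
  S via S→a B: +{a}
  S via S→b: +{b}
  S: {a,b}  A: {b}  B: {b}
iter 2:
  A via A→S a: +{a}
  B via B→S: +{a}
  S: {a,b}  A: {a,b}  B: {a,b}
iter 3: done
  S: {a,b}  A: {a,b}  B: {a,b}

FIRST(B) = ["a", "b"]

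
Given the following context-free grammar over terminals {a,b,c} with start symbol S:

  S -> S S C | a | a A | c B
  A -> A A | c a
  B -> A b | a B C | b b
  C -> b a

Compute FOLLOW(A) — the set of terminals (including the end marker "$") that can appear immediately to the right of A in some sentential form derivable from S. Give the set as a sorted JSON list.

FIRST sets, iterate to fixpoint:
pass 1:
  A via A→c a: +{c}
  B via B→A b: +{c}
  B via B→a B C: +{a}
  B via B→b b: +{b}
  C via C→b a: +{b}
  S via S→a: +{a}
  S via S→c B: +{c}
  FIRST[S]={a,c}  FIRST[A]={c}  FIRST[B]={a,b,c}  FIRST[C]={b}
pass 2: (no change)
  FIRST[S]={a,c}  FIRST[A]={c}  FIRST[B]={a,b,c}  FIRST[C]={b}

Compute FOLLOW by fixpoint:
FOLLOW(S) := {$}
iter 1:
  A→A A: FOLLOW(A) ⊇ FIRST(A) = {c}; new: +{c}
  B→A b: FOLLOW(A) ⊇ FIRST(b) = {b}; new: +{b}
  B→a B C: FOLLOW(B) ⊇ FIRST(C) = {b}; new: +{b}
  B→a B C: FOLLOW(C) ⊇ FOLLOW(B) ⊇ {b}; new: +{b}
  S→S S C: FOLLOW(S) ⊇ FIRST(S) = {a,c}; new: +{a,c}
  S→S S C: FOLLOW(S) ⊇ FIRST(C) = {b}; new: +{b}
  S→S S C: FOLLOW(C) ⊇ FOLLOW(S) ⊇ {$,a,b,c}; new: +{$,a,c}
  S→a A: FOLLOW(A) ⊇ FOLLOW(S) ⊇ {$,a,b,c}; new: +{$,a}
  S→c B: FOLLOW(B) ⊇ FOLLOW(S) ⊇ {$,a,b,c}; new: +{$,a,c}
  S: {$,a,b,c}  A: {$,a,b,c}  B: {$,a,b,c}  C: {$,a,b,c}
iter 2: — fixpoint
  S: {$,a,b,c}  A: {$,a,b,c}  B: {$,a,b,c}  C: {$,a,b,c}

FOLLOW(A) = ["$", "a", "b", "c"]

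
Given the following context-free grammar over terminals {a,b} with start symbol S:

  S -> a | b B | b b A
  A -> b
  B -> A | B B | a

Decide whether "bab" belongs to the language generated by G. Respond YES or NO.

CNF form of G:
  S -> T0 B | T0 X1 | a
  A -> b
  B -> B B | a | b
  T0 -> b
  X1 -> T0 A

CYK fill:
  T[0,0] 'b' = {A,B,T0}  orig:{A,B}
  T[1,1] 'a' = {B,S}
  T[2,2] 'b' = {A,B,T0}  orig:{A,B}
  T[0,1] 'ba' = {B,S}
  T[1,2] 'ab' = {B}
  T[0,2] 'bab' = {B,S}

S ∈ T[0,2] ⇒ YES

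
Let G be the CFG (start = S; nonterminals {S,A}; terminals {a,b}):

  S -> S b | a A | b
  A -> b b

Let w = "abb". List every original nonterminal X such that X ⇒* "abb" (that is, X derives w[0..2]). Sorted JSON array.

Convert to CNF:
  S -> S T0 | T1 A | b
  A -> T0 T0
  T0 -> b
  T1 -> a

CYK fill — only the sub-triangle for w[0..2]:
  [0..0]={T1}  "a"  orig:{}
  [1..1]={S,T0}  "b"  orig:{S}
  [2..2]={S,T0}  "b"  orig:{S}
  [0..1]=∅  "ab"
  [1..2]={A,S}  "bb"
  [0..2]={S}  "abb"

Original NTs in T[0,2] deriving "abb": ["S"]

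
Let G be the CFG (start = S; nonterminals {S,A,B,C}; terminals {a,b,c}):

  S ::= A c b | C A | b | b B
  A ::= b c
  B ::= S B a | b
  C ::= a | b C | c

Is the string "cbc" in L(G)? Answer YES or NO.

Convert to CNF:
  S -> A X4 | C A | T0 B | b
  A -> T0 T1
  B -> S X3 | b
  C -> T0 C | a | c
  T0 -> b
  T1 -> c
  T2 -> a
  X3 -> B T2
  X4 -> T1 T0

CYK table (by increasing span):
  [0..0]={C,T1}  "c"  orig:{C}
  [1..1]={B,S,T0}  "b"  orig:{B,S}
  [2..2]={C,T1}  "c"  orig:{C}
  [0..1]={X4}  "cb"  orig:{}
  [1..2]={A,C}  "bc"
  [0..2]={S}  "cbc"

S ∈ T[0,2] ⇒ YES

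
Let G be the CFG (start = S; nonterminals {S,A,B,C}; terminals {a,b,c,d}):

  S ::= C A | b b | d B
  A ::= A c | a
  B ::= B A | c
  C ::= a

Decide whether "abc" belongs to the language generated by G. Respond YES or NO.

CNF form of G:
  S -> C A | T1 T1 | T2 B
  A -> A T0 | a
  B -> B A | c
  C -> a
  T0 -> c
  T1 -> b
  T2 -> d

CYK fill:
  T[0,0] 'a' = {A,C}
  T[1,1] 'b' = {T1}  orig:{}
  T[2,2] 'c' = {B,T0}  orig:{B}
  T[0,1] 'ab' = ∅
  T[1,2] 'bc' = ∅
  T[0,2] 'abc' = ∅

S ∉ T[0,2] ⇒ NO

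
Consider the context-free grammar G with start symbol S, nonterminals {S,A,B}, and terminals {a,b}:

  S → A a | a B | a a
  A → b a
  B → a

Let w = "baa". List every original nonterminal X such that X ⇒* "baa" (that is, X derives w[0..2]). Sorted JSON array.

Convert to CNF:
  S -> A T1 | T1 B | T1 T1
  A -> T0 T1
  B -> a
  T0 -> b
  T1 -> a

CYK fill, restricted to cells inside w[0..2]:
  [0..0]={T0}  "b"  orig:{}
  [1..1]={B,T1}  "a"  orig:{B}
  [2..2]={B,T1}  "a"  orig:{B}
  [0..1]={A}  "ba"
  [1..2]={S}  "aa"
  [0..2]={S}  "baa"

Original NTs in T[0,2] deriving "baa": ["S"]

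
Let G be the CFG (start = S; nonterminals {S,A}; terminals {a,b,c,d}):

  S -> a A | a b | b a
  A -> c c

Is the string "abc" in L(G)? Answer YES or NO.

Convert to CNF:
  S -> T1 A | T1 T2 | T2 T1
  A -> T0 T0
  T0 -> c
  T1 -> a
  T2 -> b

Fill CYK table bottom-up:
  cell(0,0) a: {T1}  orig:{}
  cell(1,1) b: {T2}  orig:{}
  cell(2,2) c: {T0}  orig:{}
  cell(0,1) ab: {S}
  cell(1,2) bc: ∅
  cell(0,2) abc: ∅

S ∉ T[0,2] ⇒ NO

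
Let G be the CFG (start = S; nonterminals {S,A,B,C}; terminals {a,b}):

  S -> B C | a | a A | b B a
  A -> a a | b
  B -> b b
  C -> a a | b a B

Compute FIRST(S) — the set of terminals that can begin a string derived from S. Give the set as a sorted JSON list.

FIRST sets, iterate to fixpoint:
[1]
  A via A→a a: +{a}
  A via A→b: +{b}
  B via B→b b: +{b}
  C via C→a a: +{a}
  C via C→b a B: +{b}
  S via S→B C: +{b}
  S via S→a: +{a}
  FIRST[S]={a,b}  FIRST[A]={a,b}  FIRST[B]={b}  FIRST[C]={a,b}
[2] done
  FIRST[S]={a,b}  FIRST[A]={a,b}  FIRST[B]={b}  FIRST[C]={a,b}

FIRST(S) = ["a", "b"]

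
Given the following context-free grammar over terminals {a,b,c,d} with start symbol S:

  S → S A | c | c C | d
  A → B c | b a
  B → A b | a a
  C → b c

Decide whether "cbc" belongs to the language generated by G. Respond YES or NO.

Convert to CNF:
  S -> S A | T0 C | c | d
  A -> B T0 | T1 T2
  B -> A T1 | T2 T2
  C -> T1 T0
  T0 -> c
  T1 -> b
  T2 -> a

CYK fill:
  cell(0,0) c: {S,T0}  orig:{S}
  cell(1,1) b: {T1}  orig:{}
  cell(2,2) c: {S,T0}  orig:{S}
  cell(0,1) cb: ∅
  cell(1,2) bc: {C}
  cell(0,2) cbc: {S}

S ∈ T[0,2] ⇒ YES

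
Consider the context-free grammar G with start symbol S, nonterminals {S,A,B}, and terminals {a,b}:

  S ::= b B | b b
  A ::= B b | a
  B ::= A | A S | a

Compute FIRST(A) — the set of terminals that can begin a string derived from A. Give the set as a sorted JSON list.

Compute FIRST by fixpoint:
[1]
  A via A→a: +{a}
  B via B→A: +{a}
  S via S→b B: +{b}
  FIRST(S)={b}  FIRST(A)={a}  FIRST(B)={a}
[2] (no change)
  FIRST(S)={b}  FIRST(A)={a}  FIRST(B)={a}

FIRST(A) = ["a"]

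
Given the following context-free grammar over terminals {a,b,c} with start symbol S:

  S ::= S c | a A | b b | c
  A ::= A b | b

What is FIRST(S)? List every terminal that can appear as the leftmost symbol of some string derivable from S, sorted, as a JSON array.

FIRST iteration:
pass 1:
  A via A→b: +{b}
  S via S→a A: +{a}
  S via S→b b: +{b}
  S via S→c: +{c}
  FIRST[S]={a,b,c}  FIRST[A]={b}
pass 2: — fixpoint
  FIRST[S]={a,b,c}  FIRST[A]={b}

FIRST(S) = ["a", "b", "c"]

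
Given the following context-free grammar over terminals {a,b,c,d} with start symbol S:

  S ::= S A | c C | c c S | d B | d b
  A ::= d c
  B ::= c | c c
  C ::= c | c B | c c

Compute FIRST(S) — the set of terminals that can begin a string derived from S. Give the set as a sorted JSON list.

FIRST sets, iterate to fixpoint:
round 1:
  A via A→d c: +{d}
  B via B→c: +{c}
  C via C→c: +{c}
  S via S→c C: +{c}
  S via S→d B: +{d}
  FIRST(S)={c,d}  FIRST(A)={d}  FIRST(B)={c}  FIRST(C)={c}
round 2: (no change)
  FIRST(S)={c,d}  FIRST(A)={d}  FIRST(B)={c}  FIRST(C)={c}

FIRST(S) = ["c", "d"]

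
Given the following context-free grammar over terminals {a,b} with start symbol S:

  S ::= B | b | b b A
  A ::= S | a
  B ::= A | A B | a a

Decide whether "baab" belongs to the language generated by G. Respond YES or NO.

CNF form of G:
  S -> A B | T0 T0 | T1 X4 | a | b
  A -> A B | T0 T0 | T1 X2 | a | b
  B -> A B | T0 T0 | T1 X3 | a | b
  T0 -> a
  T1 -> b
  X2 -> T1 A
  X3 -> T1 A
  X4 -> T1 A

Fill CYK table bottom-up:
  [0..0]={A,B,S,T1}  "b"  orig:{A,B,S}
  [1..1]={A,B,S,T0}  "a"  orig:{A,B,S}
  [2..2]={A,B,S,T0}  "a"  orig:{A,B,S}
  [3..3]={A,B,S,T1}  "b"  orig:{A,B,S}
  [0..1]={A,B,S,X2,X3,X4}  "ba"  orig:{A,B,S}
  [1..2]={A,B,S}  "aa"
  [2..3]={A,B,S}  "ab"
  [0..2]={A,B,S,X2,X3,X4}  "baa"  orig:{A,B,S}
  [1..3]={A,B,S}  "aab"
  [0..3]={A,B,S,X2,X3,X4}  "baab"  orig:{A,B,S}

S ∈ T[0,3] ⇒ YES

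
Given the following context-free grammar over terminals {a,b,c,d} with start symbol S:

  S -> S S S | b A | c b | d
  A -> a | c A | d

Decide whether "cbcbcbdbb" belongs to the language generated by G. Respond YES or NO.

CNF form of G:
  S -> S X2 | T0 T1 | T1 A | d
  A -> T0 A | a | d
  T0 -> c
  T1 -> b
  X2 -> S S

Fill CYK table bottom-up:
  T[0,0] 'c' = {T0}  orig:{}
  T[1,1] 'b' = {T1}  orig:{}
  T[2,2] 'c' = {T0}  orig:{}
  T[3,3] 'b' = {T1}  orig:{}
  T[4,4] 'c' = {T0}  orig:{}
  T[5,5] 'b' = {T1}  orig:{}
  T[6,6] 'd' = {A,S}
  T[7,7] 'b' = {T1}  orig:{}
  T[8,8] 'b' = {T1}  orig:{}
  T[0,1] 'cb' = {S}
  T[1,2] 'bc' = ∅
  T[2,3] 'cb' = {S}
  T[3,4] 'bc' = ∅
  T[4,5] 'cb' = {S}
  T[5,6] 'bd' = {S}
  T[6,7] 'db' = ∅
  T[7,8] 'bb' = ∅
  T[0,2] 'cbc' = ∅
  T[1,3] 'bcb' = ∅
  T[2,4] 'cbc' = ∅
  T[3,5] 'bcb' = ∅
  T[4,6] 'cbd' = {X2}  orig:{}
  T[5,7] 'bdb' = ∅
  T[6,8] 'dbb' = ∅
  T[0,3] 'cbcb' = {X2}  orig:{}
  T[1,4] 'bcbc' = ∅
  T[2,5] 'cbcb' = {X2}  orig:{}
  T[3,6] 'bcbd' = ∅
  T[4,7] 'cbdb' = ∅
  T[5,8] 'bdbb' = ∅
  T[0,4] 'cbcbc' = ∅
  T[1,5] 'bcbcb' = ∅
  T[2,6] 'cbcbd' = {S}
  T[3,7] 'bcbdb' = ∅
  T[4,8] 'cbdbb' = ∅
  T[0,5] 'cbcbcb' = {S}
  T[1,6] 'bcbcbd' = ∅
  T[2,7] 'cbcbdb' = ∅
  T[3,8] 'bcbdbb' = ∅
  T[0,6] 'cbcbcbd' = {X2}  orig:{}
  T[1,7] 'bcbcbdb' = ∅
  T[2,8] 'cbcbdbb' = ∅
  T[0,7] 'cbcbcbdb' = ∅
  T[1,8] 'bcbcbdbb' = ∅
  T[0,8] 'cbcbcbdbb' = ∅

S ∉ T[0,8] ⇒ NO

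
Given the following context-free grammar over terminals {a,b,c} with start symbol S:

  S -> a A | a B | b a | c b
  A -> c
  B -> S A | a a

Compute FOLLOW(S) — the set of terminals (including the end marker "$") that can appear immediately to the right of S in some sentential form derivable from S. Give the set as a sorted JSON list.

FIRST sets, iterate to fixpoint:
round 1:
  A via A→c: +{c}
  B via B→a a: +{a}
  S via S→a A: +{a}
  S via S→b a: +{b}
  S via S→c b: +{c}
  FIRST(S)={a,b,c}  FIRST(A)={c}  FIRST(B)={a}
round 2:
  B via B→S A: +{b,c}
  FIRST(S)={a,b,c}  FIRST(A)={c}  FIRST(B)={a,b,c}
round 3: done
  FIRST(S)={a,b,c}  FIRST(A)={c}  FIRST(B)={a,b,c}

FOLLOW iteration:
seed FOLLOW(S) with $
pass 1:
  B→S A: FOLLOW(S) ⊇ FIRST(A) = {c}; new: +{c}
  S→a A: FOLLOW(A) ⊇ FOLLOW(S) ⊇ {$,c}; new: +{$,c}
  S→a B: FOLLOW(B) ⊇ FOLLOW(S) ⊇ {$,c}; new: +{$,c}
  FOLLOW[S]={$,c}  FOLLOW[A]={$,c}  FOLLOW[B]={$,c}
pass 2: (no change)
  FOLLOW[S]={$,c}  FOLLOW[A]={$,c}  FOLLOW[B]={$,c}

FOLLOW(S) = ["$", "c"]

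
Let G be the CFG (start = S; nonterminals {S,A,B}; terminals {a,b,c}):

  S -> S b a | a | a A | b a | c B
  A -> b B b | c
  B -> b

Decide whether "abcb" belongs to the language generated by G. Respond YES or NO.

CNF form of G:
  S -> S X4 | T0 T1 | T1 A | T2 B | a
  A -> T0 X3 | c
  B -> b
  T0 -> b
  T1 -> a
  T2 -> c
  X3 -> B T0
  X4 -> T0 T1

CYK fill:
  [0..0]={S,T1}  "a"  orig:{S}
  [1..1]={B,T0}  "b"  orig:{B}
  [2..2]={A,T2}  "c"  orig:{A}
  [3..3]={B,T0}  "b"  orig:{B}
  [0..1]=∅  "ab"
  [1..2]=∅  "bc"
  [2..3]={S}  "cb"
  [0..2]=∅  "abc"
  [1..3]=∅  "bcb"
  [0..3]=∅  "abcb"

S ∉ T[0,3] ⇒ NO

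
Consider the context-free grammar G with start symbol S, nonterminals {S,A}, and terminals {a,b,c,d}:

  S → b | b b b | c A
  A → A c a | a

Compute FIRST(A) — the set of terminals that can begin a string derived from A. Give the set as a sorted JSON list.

Compute FIRST by fixpoint:
pass 1:
  A via A→a: +{a}
  S via S→b: +{b}
  S via S→c A: +{c}
  S: {b,c}  A: {a}
pass 2: done
  S: {b,c}  A: {a}

FIRST(A) = ["a"]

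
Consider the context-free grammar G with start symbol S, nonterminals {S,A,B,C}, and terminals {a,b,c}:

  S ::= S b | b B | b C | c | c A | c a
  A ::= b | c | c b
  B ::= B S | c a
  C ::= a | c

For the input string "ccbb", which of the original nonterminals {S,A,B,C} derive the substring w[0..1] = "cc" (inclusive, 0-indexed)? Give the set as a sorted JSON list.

Convert to CNF:
  S -> S T1 | T0 A | T0 T2 | T1 B | T1 C | c
  A -> T0 T1 | b | c
  B -> B S | T0 T2
  C -> a | c
  T0 -> c
  T1 -> b
  T2 -> a

CYK fill (cells [i..j] with 0 ≤ i ≤ j ≤ 1 only):
  [0..0]={A,C,S,T0}  "c"  orig:{A,C,S}
  [1..1]={A,C,S,T0}  "c"  orig:{A,C,S}
  [0..1]={S}  "cc"

Original NTs in T[0,1] deriving "cc": ["S"]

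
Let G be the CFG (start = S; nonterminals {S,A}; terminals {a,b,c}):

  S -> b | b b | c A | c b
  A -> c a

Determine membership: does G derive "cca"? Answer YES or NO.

CNF form of G:
  S -> T0 A | T0 T2 | T2 T2 | b
  A -> T0 T1
  T0 -> c
  T1 -> a
  T2 -> b

CYK fill:
  cell(0,0) c: {T0}  orig:{}
  cell(1,1) c: {T0}  orig:{}
  cell(2,2) a: {T1}  orig:{}
  cell(0,1) cc: ∅
  cell(1,2) ca: {A}
  cell(0,2) cca: {S}

S ∈ T[0,2] ⇒ YES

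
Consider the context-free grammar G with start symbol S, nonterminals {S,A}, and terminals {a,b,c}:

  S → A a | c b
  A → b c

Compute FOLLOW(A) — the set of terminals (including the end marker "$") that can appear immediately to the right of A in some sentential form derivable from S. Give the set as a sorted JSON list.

FIRST sets, iterate to fixpoint:
round 1:
  A via A→b c: +{b}
  S via S→A a: +{b}
  S via S→c b: +{c}
  FIRST[S]={b,c}  FIRST[A]={b}
round 2: (no change)
  FIRST[S]={b,c}  FIRST[A]={b}

FOLLOW sets:
initialize: $ ∈ FOLLOW(S)
pass 1:
  S→A a: FOLLOW(A) ⊇ FIRST(a) = {a}; new: +{a}
  FOLLOW[S]={$}  FOLLOW[A]={a}
pass 2: (stable)
  FOLLOW[S]={$}  FOLLOW[A]={a}

FOLLOW(A) = ["a"]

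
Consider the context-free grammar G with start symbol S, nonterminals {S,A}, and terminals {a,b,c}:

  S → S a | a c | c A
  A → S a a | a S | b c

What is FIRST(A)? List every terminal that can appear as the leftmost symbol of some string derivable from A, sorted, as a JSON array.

Compute FIRST by fixpoint:
iter 1:
  A via A→a S: +{a}
  A via A→b c: +{b}
  S via S→a c: +{a}
  S via S→c A: +{c}
  FIRST[S]={a,c}  FIRST[A]={a,b}
iter 2:
  A via A→S a a: +{c}
  FIRST[S]={a,c}  FIRST[A]={a,b,c}
iter 3: (no change)
  FIRST[S]={a,c}  FIRST[A]={a,b,c}

FIRST(A) = ["a", "b", "c"]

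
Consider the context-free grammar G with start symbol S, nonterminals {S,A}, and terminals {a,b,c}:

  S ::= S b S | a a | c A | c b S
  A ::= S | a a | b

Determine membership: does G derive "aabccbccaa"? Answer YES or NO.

CNF form of G:
  S -> S X5 | T1 T1 | T2 A | T2 X6
  A -> S X3 | T1 T1 | T2 A | T2 X4 | b
  T0 -> b
  T1 -> a
  T2 -> c
  X3 -> T0 S
  X4 -> T0 S
  X5 -> T0 S
  X6 -> T0 S

CYK fill:
  T[0,0] 'a' = {T1}  orig:{}
  T[1,1] 'a' = {T1}  orig:{}
  T[2,2] 'b' = {A,T0}  orig:{A}
  T[3,3] 'c' = {T2}  orig:{}
  T[4,4] 'c' = {T2}  orig:{}
  T[5,5] 'b' = {A,T0}  orig:{A}
  T[6,6] 'c' = {T2}  orig:{}
  T[7,7] 'c' = {T2}  orig:{}
  T[8,8] 'a' = {T1}  orig:{}
  T[9,9] 'a' = {T1}  orig:{}
  T[0,1] 'aa' = {A,S}
  T[1,2] 'ab' = ∅
  T[2,3] 'bc' = ∅
  T[3,4] 'cc' = ∅
  T[4,5] 'cb' = {A,S}
  T[5,6] 'bc' = ∅
  T[6,7] 'cc' = ∅
  T[7,8] 'ca' = ∅
  T[8,9] 'aa' = {A,S}
  T[0,2] 'aab' = ∅
  T[1,3] 'abc' = ∅
  T[2,4] 'bcc' = ∅
  T[3,5] 'ccb' = {A,S}
  T[4,6] 'cbc' = ∅
  T[5,7] 'bcc' = ∅
  T[6,8] 'cca' = ∅
  T[7,9] 'caa' = {A,S}
  T[0,3] 'aabc' = ∅
  T[1,4] 'abcc' = ∅
  T[2,5] 'bccb' = {X3,X4,X5,X6}  orig:{}
  T[3,6] 'ccbc' = ∅
  T[4,7] 'cbcc' = ∅
  T[5,8] 'bcca' = ∅
  T[6,9] 'ccaa' = {A,S}
  T[0,4] 'aabcc' = ∅
  T[1,5] 'abccb' = ∅
  T[2,6] 'bccbc' = ∅
  T[3,7] 'ccbcc' = ∅
  T[4,8] 'cbcca' = ∅
  T[5,9] 'bccaa' = {X3,X4,X5,X6}  orig:{}
  T[0,5] 'aabccb' = {A,S}
  T[1,6] 'abccbc' = ∅
  T[2,7] 'bccbcc' = ∅
  T[3,8] 'ccbcca' = ∅
  T[4,9] 'cbccaa' = {A,S}
  T[0,6] 'aabccbc' = ∅
  T[1,7] 'abccbcc' = ∅
  T[2,8] 'bccbcca' = ∅
  T[3,9] 'ccbccaa' = {A,S}
  T[0,7] 'aabccbcc' = ∅
  T[1,8] 'abccbcca' = ∅
  T[2,9] 'bccbccaa' = {X3,X4,X5,X6}  orig:{}
  T[0,8] 'aabccbcca' = ∅
  T[1,9] 'abccbccaa' = ∅
  T[0,9] 'aabccbccaa' = {A,S}

S ∈ T[0,9] ⇒ YES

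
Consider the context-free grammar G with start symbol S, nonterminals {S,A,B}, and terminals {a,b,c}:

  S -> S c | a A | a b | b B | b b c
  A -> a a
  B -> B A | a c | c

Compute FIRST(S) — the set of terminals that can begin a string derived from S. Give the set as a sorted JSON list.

FIRST sets, iterate to fixpoint:
iter 1:
  A via A→a a: +{a}
  B via B→a c: +{a}
  B via B→c: +{c}
  S via S→a A: +{a}
  S via S→b B: +{b}
  FIRST[S]={a,b}  FIRST[A]={a}  FIRST[B]={a,c}
iter 2: (no change)
  FIRST[S]={a,b}  FIRST[A]={a}  FIRST[B]={a,c}

FIRST(S) = ["a", "b"]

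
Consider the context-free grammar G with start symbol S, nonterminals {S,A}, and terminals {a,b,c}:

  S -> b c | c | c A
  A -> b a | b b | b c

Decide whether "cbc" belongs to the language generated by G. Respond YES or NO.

CNF form of G:
  S -> T0 T2 | T2 A | c
  A -> T0 T0 | T0 T1 | T0 T2
  T0 -> b
  T1 -> a
  T2 -> c

Fill CYK table bottom-up:
  [0..0]={S,T2}  "c"  orig:{S}
  [1..1]={T0}  "b"  orig:{}
  [2..2]={S,T2}  "c"  orig:{S}
  [0..1]=∅  "cb"
  [1..2]={A,S}  "bc"
  [0..2]={S}  "cbc"

S ∈ T[0,2] ⇒ YES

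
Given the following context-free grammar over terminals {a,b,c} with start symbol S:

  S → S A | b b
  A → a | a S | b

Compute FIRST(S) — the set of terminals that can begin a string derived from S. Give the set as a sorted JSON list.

Compute FIRST by fixpoint:
iter 1:
  A via A→a: +{a}
  A via A→b: +{b}
  S via S→b b: +{b}
  FIRST(S)={b}  FIRST(A)={a,b}
iter 2: (stable)
  FIRST(S)={b}  FIRST(A)={a,b}

FIRST(S) = ["b"]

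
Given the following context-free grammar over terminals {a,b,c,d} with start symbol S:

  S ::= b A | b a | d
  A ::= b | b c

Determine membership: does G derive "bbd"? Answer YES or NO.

CNF form of G:
  S -> T0 A | T0 T2 | d
  A -> T0 T1 | b
  T0 -> b
  T1 -> c
  T2 -> a

CYK table (by increasing span):
  T[0,0] 'b' = {A,T0}  orig:{A}
  T[1,1] 'b' = {A,T0}  orig:{A}
  T[2,2] 'd' = {S}
  T[0,1] 'bb' = {S}
  T[1,2] 'bd' = ∅
  T[0,2] 'bbd' = ∅

S ∉ T[0,2] ⇒ NO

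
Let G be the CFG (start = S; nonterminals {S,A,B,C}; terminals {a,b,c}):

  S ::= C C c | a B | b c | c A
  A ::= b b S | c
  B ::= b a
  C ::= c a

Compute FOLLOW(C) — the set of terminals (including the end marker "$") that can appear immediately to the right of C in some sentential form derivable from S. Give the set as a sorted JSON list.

FIRST sets, iterate to fixpoint:
pass 1:
  A via A→b b S: +{b}
  A via A→c: +{c}
  B via B→b a: +{b}
  C via C→c a: +{c}
  S via S→C C c: +{c}
  S via S→a B: +{a}
  S via S→b c: +{b}
  FIRST(S)={a,b,c}  FIRST(A)={b,c}  FIRST(B)={b}  FIRST(C)={c}
pass 2: done
  FIRST(S)={a,b,c}  FIRST(A)={b,c}  FIRST(B)={b}  FIRST(C)={c}

FOLLOW sets:
FOLLOW(S) := {$}
round 1:
  S→C C c: FOLLOW(C) ⊇ FIRST(C) = {c}; new: +{c}
  S→a B: FOLLOW(B) ⊇ FOLLOW(S) ⊇ {$}; new: +{$}
  S→c A: FOLLOW(A) ⊇ FOLLOW(S) ⊇ {$}; new: +{$}
  FOLLOW[S]={$}  FOLLOW[A]={$}  FOLLOW[B]={$}  FOLLOW[C]={c}
round 2: done
  FOLLOW[S]={$}  FOLLOW[A]={$}  FOLLOW[B]={$}  FOLLOW[C]={c}

FOLLOW(C) = ["c"]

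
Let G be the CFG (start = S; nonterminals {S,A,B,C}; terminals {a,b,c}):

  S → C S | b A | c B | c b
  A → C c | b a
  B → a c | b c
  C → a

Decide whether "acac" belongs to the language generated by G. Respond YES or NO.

Convert to CNF:
  S -> C S | T0 B | T0 T1 | T1 A
  A -> C T0 | T1 T2
  B -> T1 T0 | T2 T0
  C -> a
  T0 -> c
  T1 -> b
  T2 -> a

CYK fill:
  cell(0,0) a: {C,T2}  orig:{C}
  cell(1,1) c: {T0}  orig:{}
  cell(2,2) a: {C,T2}  orig:{C}
  cell(3,3) c: {T0}  orig:{}
  cell(0,1) ac: {A,B}
  cell(1,2) ca: ∅
  cell(2,3) ac: {A,B}
  cell(0,2) aca: ∅
  cell(1,3) cac: {S}
  cell(0,3) acac: {S}

S ∈ T[0,3] ⇒ YES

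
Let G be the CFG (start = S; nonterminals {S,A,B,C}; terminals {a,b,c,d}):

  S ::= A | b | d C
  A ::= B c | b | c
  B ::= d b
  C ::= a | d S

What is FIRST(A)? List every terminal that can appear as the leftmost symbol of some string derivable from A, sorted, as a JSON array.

FIRST sets, iterate to fixpoint:
pass 1:
  A via A→b: +{b}
  A via A→c: +{c}
  B via B→d b: +{d}
  C via C→a: +{a}
  C via C→d S: +{d}
  S via S→A: +{b,c}
  S via S→d C: +{d}
  FIRST[S]={b,c,d}  FIRST[A]={b,c}  FIRST[B]={d}  FIRST[C]={a,d}
pass 2:
  A via A→B c: +{d}
  FIRST[S]={b,c,d}  FIRST[A]={b,c,d}  FIRST[B]={d}  FIRST[C]={a,d}
pass 3: (stable)
  FIRST[S]={b,c,d}  FIRST[A]={b,c,d}  FIRST[B]={d}  FIRST[C]={a,d}

FIRST(A) = ["b", "c", "d"]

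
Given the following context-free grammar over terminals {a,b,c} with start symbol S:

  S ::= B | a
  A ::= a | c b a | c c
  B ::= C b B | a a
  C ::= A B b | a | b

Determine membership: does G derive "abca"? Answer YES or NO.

CNF form of G:
  S -> C X6 | T2 T2 | a
  A -> T0 T0 | T0 X3 | a
  B -> C X4 | T2 T2
  C -> A X5 | a | b
  T0 -> c
  T1 -> b
  T2 -> a
  X3 -> T1 T2
  X4 -> T1 B
  X5 -> B T1
  X6 -> T1 B

Fill CYK table bottom-up:
  T[0,0] 'a' = {A,C,S,T2}  orig:{A,C,S}
  T[1,1] 'b' = {C,T1}  orig:{C}
  T[2,2] 'c' = {T0}  orig:{}
  T[3,3] 'a' = {A,C,S,T2}  orig:{A,C,S}
  T[0,1] 'ab' = ∅
  T[1,2] 'bc' = ∅
  T[2,3] 'ca' = ∅
  T[0,2] 'abc' = ∅
  T[1,3] 'bca' = ∅
  T[0,3] 'abca' = ∅

S ∉ T[0,3] ⇒ NO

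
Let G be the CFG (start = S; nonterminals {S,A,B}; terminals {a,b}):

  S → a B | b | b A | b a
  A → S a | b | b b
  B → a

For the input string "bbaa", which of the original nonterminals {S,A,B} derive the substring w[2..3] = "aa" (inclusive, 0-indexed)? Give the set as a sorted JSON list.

CNF form of G:
  S -> T0 B | T1 A | T1 T0 | b
  A -> S T0 | T1 T1 | b
  B -> a
  T0 -> a
  T1 -> b

CYK table (by increasing span) — only the sub-triangle for w[2..3]:
  [2..2]={B,T0}  "a"  orig:{B}
  [3..3]={B,T0}  "a"  orig:{B}
  [2..3]={S}  "aa"

Original NTs in T[2,3] deriving "aa": ["S"]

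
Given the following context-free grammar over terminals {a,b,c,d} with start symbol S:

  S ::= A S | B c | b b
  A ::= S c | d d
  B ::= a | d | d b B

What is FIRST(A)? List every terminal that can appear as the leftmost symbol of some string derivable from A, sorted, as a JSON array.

Compute FIRST by fixpoint:
iter 1:
  A via A→d d: +{d}
  B via B→a: +{a}
  B via B→d: +{d}
  S via S→A S: +{d}
  S via S→B c: +{a}
  S via S→b b: +{b}
  S: {a,b,d}  A: {d}  B: {a,d}
iter 2:
  A via A→S c: +{a,b}
  S: {a,b,d}  A: {a,b,d}  B: {a,d}
iter 3: done
  S: {a,b,d}  A: {a,b,d}  B: {a,d}

FIRST(A) = ["a", "b", "d"]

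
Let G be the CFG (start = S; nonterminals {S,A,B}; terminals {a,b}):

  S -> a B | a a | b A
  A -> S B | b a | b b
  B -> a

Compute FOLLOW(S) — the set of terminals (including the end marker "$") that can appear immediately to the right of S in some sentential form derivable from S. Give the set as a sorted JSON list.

FIRST sets, iterate to fixpoint:
pass 1:
  A via A→b a: +{b}
  B via B→a: +{a}
  S via S→a B: +{a}
  S via S→b A: +{b}
  S: {a,b}  A: {b}  B: {a}
pass 2:
  A via A→S B: +{a}
  S: {a,b}  A: {a,b}  B: {a}
pass 3: (no change)
  S: {a,b}  A: {a,b}  B: {a}

FOLLOW iteration:
initialize: $ ∈ FOLLOW(S)
iter 1:
  A→S B: FOLLOW(S) ⊇ FIRST(B) = {a}; new: +{a}
  S→a B: FOLLOW(B) ⊇ FOLLOW(S) ⊇ {$,a}; new: +{$,a}
  S→b A: FOLLOW(A) ⊇ FOLLOW(S) ⊇ {$,a}; new: +{$,a}
  FOLLOW[S]={$,a}  FOLLOW[A]={$,a}  FOLLOW[B]={$,a}
iter 2: done
  FOLLOW[S]={$,a}  FOLLOW[A]={$,a}  FOLLOW[B]={$,a}

FOLLOW(S) = ["$", "a"]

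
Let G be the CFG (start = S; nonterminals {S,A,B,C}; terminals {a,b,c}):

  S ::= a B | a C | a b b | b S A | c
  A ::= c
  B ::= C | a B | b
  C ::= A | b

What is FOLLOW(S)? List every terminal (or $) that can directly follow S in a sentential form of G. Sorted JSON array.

FIRST sets, iterate to fixpoint:
[1]
  A via A→c: +{c}
  B via B→a B: +{a}
  B via B→b: +{b}
  C via C→A: +{c}
  C via C→b: +{b}
  S via S→a B: +{a}
  S via S→b S A: +{b}
  S via S→c: +{c}
  FIRST(S)={a,b,c}  FIRST(A)={c}  FIRST(B)={a,b}  FIRST(C)={b,c}
[2]
  B via B→C: +{c}
  FIRST(S)={a,b,c}  FIRST(A)={c}  FIRST(B)={a,b,c}  FIRST(C)={b,c}
[3] (stable)
  FIRST(S)={a,b,c}  FIRST(A)={c}  FIRST(B)={a,b,c}  FIRST(C)={b,c}

FOLLOW iteration:
initialize: $ ∈ FOLLOW(S)
pass 1:
  S→a B: FOLLOW(B) ⊇ FOLLOW(S) ⊇ {$}; new: +{$}
  S→a C: FOLLOW(C) ⊇ FOLLOW(S) ⊇ {$}; new: +{$}
  S→b S A: FOLLOW(S) ⊇ FIRST(A) = {c}; new: +{c}
  S→b S A: FOLLOW(A) ⊇ FOLLOW(S) ⊇ {$,c}; new: +{$,c}
  S: {$,c}  A: {$,c}  B: {$}  C: {$}
pass 2:
  S→a B: FOLLOW(B) ⊇ FOLLOW(S) ⊇ {$,c}; new: +{c}
  S→a C: FOLLOW(C) ⊇ FOLLOW(S) ⊇ {$,c}; new: +{c}
  S: {$,c}  A: {$,c}  B: {$,c}  C: {$,c}
pass 3: done
  S: {$,c}  A: {$,c}  B: {$,c}  C: {$,c}

FOLLOW(S) = ["$", "c"]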